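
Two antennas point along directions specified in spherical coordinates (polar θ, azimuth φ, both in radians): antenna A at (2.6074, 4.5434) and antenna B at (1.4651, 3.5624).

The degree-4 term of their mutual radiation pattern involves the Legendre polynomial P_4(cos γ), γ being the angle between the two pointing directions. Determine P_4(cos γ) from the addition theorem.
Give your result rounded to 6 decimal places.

Term-by-term m-sum for l=4 (normalisation 4π/9 = 1.396263):
  m=-4: +0.023199-0.018606i × -0.048551-0.430004i = -0.009127-0.009072i  (running Σ = -0.009127-0.009072i)
  m=-3: -0.069036-0.124303i × -0.039412+0.123727i = +0.018100-0.003643i  (running Σ = +0.008974-0.012715i)
  m=-2: -0.342417+0.120347i × -0.203227+0.227465i = +0.042214-0.102346i  (running Σ = +0.051187-0.115061i)
  m=-1: +0.076198+0.446605i × +0.132377-0.059244i = +0.036546+0.054606i  (running Σ = +0.087733-0.060455i)
  m=0: -0.001819-0.000000i × +0.282493+0.000000i = -0.000514-0.000000i  (running Σ = +0.087219-0.060455i)
  m=1: -0.076198+0.446605i × -0.132377-0.059244i = +0.036546-0.054606i  (running Σ = +0.123765-0.115061i)
  m=2: -0.342417-0.120347i × -0.203227-0.227465i = +0.042214+0.102346i  (running Σ = +0.165978-0.012715i)
  m=3: +0.069036-0.124303i × +0.039412+0.123727i = +0.018100+0.003643i  (running Σ = +0.184079-0.009072i)
  m=4: +0.023199+0.018606i × -0.048551+0.430004i = -0.009127+0.009072i  (running Σ = +0.174952+0.000000i)
Total Σ_m = +0.174952+0.000000i. Multiply by 1.396263: +0.244279+0.000000i. P_4(cos γ) = 0.244279

0.244279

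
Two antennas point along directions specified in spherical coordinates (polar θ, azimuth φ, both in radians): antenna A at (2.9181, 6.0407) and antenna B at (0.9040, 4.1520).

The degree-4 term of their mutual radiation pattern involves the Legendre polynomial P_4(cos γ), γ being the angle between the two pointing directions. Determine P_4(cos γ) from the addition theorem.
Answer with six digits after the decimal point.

Addition theorem: P_4(cos γ) = (4π/9) Σ_m Y*_{lm}(Ω₁) Y_{lm}(Ω₂), m = −4…4:
  [-4]  conj(Y_{4,-4})(Ω₁) = 0.00060 - 0.00088j ; Y_{4,-4}(Ω₂) = -0.10488 + 0.13218j ; Δ = 0.00005 + 0.00017j
  [-3]  conj(Y_{4,-3})(Ω₁) = -0.00992 + 0.00884j ; Y_{4,-3}(Ω₂) = 0.37334 + 0.04137j ; Δ = -0.00407 + 0.00289j
  [-2]  conj(Y_{4,-2})(Ω₁) = 0.08223 - 0.04333j ; Y_{4,-2}(Ω₂) = -0.15073 - 0.31202j ; Δ = -0.02591 - 0.01913j
  [-1]  conj(Y_{4,-1})(Ω₁) = -0.36289 + 0.08976j ; Y_{4,-1}(Ω₂) = 0.03941 - 0.06280j ; Δ = -0.00866 + 0.02633j
  [+0]  conj(Y_{4,0})(Ω₁) = 0.64736 + 0.00000j ; Y_{4,0}(Ω₂) = -0.35484 + 0.00000j ; Δ = -0.22971 + 0.00000j
  [+1]  conj(Y_{4,1})(Ω₁) = 0.36289 + 0.08976j ; Y_{4,1}(Ω₂) = -0.03941 - 0.06280j ; Δ = -0.00866 - 0.02633j
  [+2]  conj(Y_{4,2})(Ω₁) = 0.08223 + 0.04333j ; Y_{4,2}(Ω₂) = -0.15073 + 0.31202j ; Δ = -0.02591 + 0.01913j
  [+3]  conj(Y_{4,3})(Ω₁) = 0.00992 + 0.00884j ; Y_{4,3}(Ω₂) = -0.37334 + 0.04137j ; Δ = -0.00407 - 0.00289j
  [+4]  conj(Y_{4,4})(Ω₁) = 0.00060 + 0.00088j ; Y_{4,4}(Ω₂) = -0.10488 - 0.13218j ; Δ = 0.00005 - 0.00017j
Total Σ_m = -0.30690 - 0.00000j. Multiply by 1.396263: -0.42851 - 0.00000j. P_4(cos γ) = -0.428509

-0.428509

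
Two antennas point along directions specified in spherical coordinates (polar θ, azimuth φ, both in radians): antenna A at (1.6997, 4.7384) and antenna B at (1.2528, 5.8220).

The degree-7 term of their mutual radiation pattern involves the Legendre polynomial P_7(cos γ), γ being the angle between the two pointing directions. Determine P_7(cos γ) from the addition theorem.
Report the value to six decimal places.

Expand P_7 via completeness: Σ_{m} conj(Y_{7,m}) at Ω₁ times Y_{7,m} at Ω₂ —
  [-7]  conj(Y_{7,-7})(Ω₁) = -0.08541 + 0.46391j ; Y_{7,-7}(Ω₂) = -0.34754 - 0.03021j ; Δ = 0.04370 - 0.15865j
  [-6]  conj(Y_{7,-6})(Ω₁) = 0.22600 + 0.03556j ; Y_{7,-6}(Ω₂) = -0.39987 + 0.15716j ; Δ = -0.09596 + 0.02130j
  [-5]  conj(Y_{7,-5})(Ω₁) = -0.03584 + 0.27402j ; Y_{7,-5}(Ω₂) = -0.05154 + 0.05700j ; Δ = -0.01377 - 0.01617j
  [-4]  conj(Y_{7,-4})(Ω₁) = 0.25276 + 0.02639j ; Y_{7,-4}(Ω₂) = 0.08737 - 0.31093j ; Δ = 0.03029 - 0.07628j
  [-3]  conj(Y_{7,-3})(Ω₁) = -0.01639 + 0.20960j ; Y_{7,-3}(Ω₂) = -0.03681 - 0.19427j ; Δ = 0.04132 - 0.00453j
  [-2]  conj(Y_{7,-2})(Ω₁) = 0.26116 + 0.01360j ; Y_{7,-2}(Ω₂) = 0.14962 + 0.19746j ; Δ = 0.03639 + 0.05361j
  [-1]  conj(Y_{7,-1})(Ω₁) = -0.00478 + 0.18379j ; Y_{7,-1}(Ω₂) = 0.21014 + 0.10442j ; Δ = -0.02020 + 0.03812j
  [+0]  conj(Y_{7,0})(Ω₁) = 0.26318 + 0.00000j ; Y_{7,0}(Ω₂) = -0.22264 + 0.00000j ; Δ = -0.05859 + 0.00000j
  [+1]  conj(Y_{7,1})(Ω₁) = 0.00478 + 0.18379j ; Y_{7,1}(Ω₂) = -0.21014 + 0.10442j ; Δ = -0.02020 - 0.03812j
  [+2]  conj(Y_{7,2})(Ω₁) = 0.26116 - 0.01360j ; Y_{7,2}(Ω₂) = 0.14962 - 0.19746j ; Δ = 0.03639 - 0.05361j
  [+3]  conj(Y_{7,3})(Ω₁) = 0.01639 + 0.20960j ; Y_{7,3}(Ω₂) = 0.03681 - 0.19427j ; Δ = 0.04132 + 0.00453j
  [+4]  conj(Y_{7,4})(Ω₁) = 0.25276 - 0.02639j ; Y_{7,4}(Ω₂) = 0.08737 + 0.31093j ; Δ = 0.03029 + 0.07628j
  [+5]  conj(Y_{7,5})(Ω₁) = 0.03584 + 0.27402j ; Y_{7,5}(Ω₂) = 0.05154 + 0.05700j ; Δ = -0.01377 + 0.01617j
  [+6]  conj(Y_{7,6})(Ω₁) = 0.22600 - 0.03556j ; Y_{7,6}(Ω₂) = -0.39987 - 0.15716j ; Δ = -0.09596 - 0.02130j
  [+7]  conj(Y_{7,7})(Ω₁) = 0.08541 + 0.46391j ; Y_{7,7}(Ω₂) = 0.34754 - 0.03021j ; Δ = 0.04370 + 0.15865j
Σ over m = -0.01505 + 0.00000j; ×(4π/15) → -0.01261 + 0.00000j. Real part: -0.012605

-0.012605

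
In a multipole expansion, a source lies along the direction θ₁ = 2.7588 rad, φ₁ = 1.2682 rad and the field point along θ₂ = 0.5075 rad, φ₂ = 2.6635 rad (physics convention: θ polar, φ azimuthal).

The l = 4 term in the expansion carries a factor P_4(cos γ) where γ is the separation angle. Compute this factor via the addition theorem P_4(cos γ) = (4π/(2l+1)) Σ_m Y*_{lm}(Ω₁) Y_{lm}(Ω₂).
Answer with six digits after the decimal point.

-0.289496

Addition theorem: P_4(cos γ) = (4π/9) Σ_m Y*_{lm}(Ω₁) Y_{lm}(Ω₂), m = −4…4:
  m=-4: Y*=+0.003038-0.008060i  Y=-0.008269+0.023261i  product +0.000162+0.000137i
  m=-3: Y*=+0.047685+0.037239i  Y=-0.017089-0.124399i  product +0.003818-0.006568i
  m=-2: Y*=-0.192804+0.133379i  Y=+0.198039+0.280586i  product -0.075607-0.027684i
  m=-1: Y*=-0.147684-0.473068i  Y=-0.418666-0.216948i  product -0.040801+0.230097i
  m=+0: Y*=+0.328016-0.000000i  Y=+0.053411+0.000000i  product +0.017520+0.000000i
  m=+1: Y*=+0.147684-0.473068i  Y=+0.418666-0.216948i  product -0.040801-0.230097i
  m=+2: Y*=-0.192804-0.133379i  Y=+0.198039-0.280586i  product -0.075607+0.027684i
  m=+3: Y*=-0.047685+0.037239i  Y=+0.017089-0.124399i  product +0.003818+0.006568i
  m=+4: Y*=+0.003038+0.008060i  Y=-0.008269-0.023261i  product +0.000162-0.000137i
Σ over m = -0.207336-0.000000i; ×(4π/9) → -0.289496-0.000000i. Real part: -0.289496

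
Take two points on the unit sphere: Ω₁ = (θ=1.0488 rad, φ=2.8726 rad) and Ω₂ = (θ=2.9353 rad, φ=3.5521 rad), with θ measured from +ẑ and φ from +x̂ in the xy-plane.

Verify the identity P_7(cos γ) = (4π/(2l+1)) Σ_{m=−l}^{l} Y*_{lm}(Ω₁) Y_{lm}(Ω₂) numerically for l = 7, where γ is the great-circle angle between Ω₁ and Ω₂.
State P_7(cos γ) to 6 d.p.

0.131924

Addition theorem: P_7(cos γ) = (4π/15) Σ_m Y*_{lm}(Ω₁) Y_{lm}(Ω₂), m = −7…7:
  [-7]  conj(Y_{7,-7})(Ω₁) = +0.056470+0.174991i ; Y_{7,-7}(Ω₂) = +0.000007+0.000002i ; Δ = +0.000000+0.000001i
  [-6]  conj(Y_{7,-6})(Ω₁) = -0.017075-0.395381i ; Y_{7,-6}(Ω₂) = +0.000105+0.000085i ; Δ = +0.000032-0.000043i
  [-5]  conj(Y_{7,-5})(Ω₁) = -0.089747+0.390625i ; Y_{7,-5}(Ω₂) = +0.000702+0.001343i ; Δ = -0.000588+0.000154i
  [-4]  conj(Y_{7,-4})(Ω₁) = +0.022758-0.042175i ; Y_{7,-4}(Ω₂) = +0.000851+0.011924i ; Δ = +0.000522+0.000235i
  [-3]  conj(Y_{7,-3})(Ω₁) = +0.227767-0.237815i ; Y_{7,-3}(Ω₂) = -0.022473+0.063677i ; Δ = +0.010025+0.019848i
  [-2]  conj(Y_{7,-2})(Ω₁) = -0.176626+0.105391i ; Y_{7,-2}(Ω₂) = -0.178945+0.192169i ; Δ = +0.011353-0.052801i
  [-1]  conj(Y_{7,-1})(Ω₁) = -0.243384+0.067095i ; Y_{7,-1}(Ω₂) = -0.566683+0.246640i ; Δ = +0.121373-0.098049i
  [+0]  conj(Y_{7,0})(Ω₁) = +0.240785-0.000000i ; Y_{7,0}(Ω₂) = -0.531442+0.000000i ; Δ = -0.127963+0.000000i
  [+1]  conj(Y_{7,1})(Ω₁) = +0.243384+0.067095i ; Y_{7,1}(Ω₂) = +0.566683+0.246640i ; Δ = +0.121373+0.098049i
  [+2]  conj(Y_{7,2})(Ω₁) = -0.176626-0.105391i ; Y_{7,2}(Ω₂) = -0.178945-0.192169i ; Δ = +0.011353+0.052801i
  [+3]  conj(Y_{7,3})(Ω₁) = -0.227767-0.237815i ; Y_{7,3}(Ω₂) = +0.022473+0.063677i ; Δ = +0.010025-0.019848i
  [+4]  conj(Y_{7,4})(Ω₁) = +0.022758+0.042175i ; Y_{7,4}(Ω₂) = +0.000851-0.011924i ; Δ = +0.000522-0.000235i
  [+5]  conj(Y_{7,5})(Ω₁) = +0.089747+0.390625i ; Y_{7,5}(Ω₂) = -0.000702+0.001343i ; Δ = -0.000588-0.000154i
  [+6]  conj(Y_{7,6})(Ω₁) = -0.017075+0.395381i ; Y_{7,6}(Ω₂) = +0.000105-0.000085i ; Δ = +0.000032+0.000043i
  [+7]  conj(Y_{7,7})(Ω₁) = -0.056470+0.174991i ; Y_{7,7}(Ω₂) = -0.000007+0.000002i ; Δ = +0.000000-0.000001i
Total Σ_m = +0.157472+0.000000i. Multiply by 0.837758: +0.131924+0.000000i. P_7(cos γ) = 0.131924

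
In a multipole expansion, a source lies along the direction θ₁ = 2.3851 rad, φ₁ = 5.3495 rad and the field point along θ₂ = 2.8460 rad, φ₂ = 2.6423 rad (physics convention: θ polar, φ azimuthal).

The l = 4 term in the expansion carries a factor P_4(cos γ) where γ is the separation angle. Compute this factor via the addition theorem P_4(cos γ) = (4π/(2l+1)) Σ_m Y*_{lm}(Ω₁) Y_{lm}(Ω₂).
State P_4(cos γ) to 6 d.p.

-0.310851

Term-by-term m-sum for l=4 (normalisation 4π/9 = 1.396263):
  m=-4: -0.081441+0.054901i × -0.001318+0.002901i = -0.000052-0.000309i  (running Σ = -0.000052-0.000309i)
  m=-3: +0.277443+0.098309i × +0.002156+0.029521i = -0.002304+0.008402i  (running Σ = -0.002356+0.008094i)
  m=-2: -0.124457-0.407272i × +0.083099+0.129017i = +0.042203-0.049901i  (running Σ = +0.039847-0.041807i)
  m=-1: -0.098648+0.133297i × +0.394216+0.214999i = -0.067547+0.031338i  (running Σ = -0.027700-0.010469i)
  m=0: -0.325433-0.000000i × +0.513870+0.000000i = -0.167230-0.000000i  (running Σ = -0.194930-0.010469i)
  m=1: +0.098648+0.133297i × -0.394216+0.214999i = -0.067547-0.031338i  (running Σ = -0.262478-0.041807i)
  m=2: -0.124457+0.407272i × +0.083099-0.129017i = +0.042203+0.049901i  (running Σ = -0.220275+0.008094i)
  m=3: -0.277443+0.098309i × -0.002156+0.029521i = -0.002304-0.008402i  (running Σ = -0.222579-0.000309i)
  m=4: -0.081441-0.054901i × -0.001318-0.002901i = -0.000052+0.000309i  (running Σ = -0.222631+0.000000i)
Σ over m = -0.222631+0.000000i; ×(4π/9) → -0.310851+0.000000i. Real part: -0.310851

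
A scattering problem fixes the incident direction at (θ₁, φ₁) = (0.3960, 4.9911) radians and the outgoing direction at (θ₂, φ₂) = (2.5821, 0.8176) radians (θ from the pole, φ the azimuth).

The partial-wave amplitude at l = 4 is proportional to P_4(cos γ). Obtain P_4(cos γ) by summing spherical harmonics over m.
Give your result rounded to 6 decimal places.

Addition theorem: P_4(cos γ) = (4π/9) Σ_m Y*_{lm}(Ω₁) Y_{lm}(Ω₂), m = −4…4:
  m=-4: (0.004314, 0.008796) × (-0.034827, 0.004511) = (-0.000190, -0.000287)  (running Σ = (-0.000190, -0.000287))
  m=-3: (-0.049181, 0.044428) × (0.122448, 0.100813) = (-0.010501, 0.000482)  (running Σ = (-0.010691, 0.000195))
  m=-2: (-0.209439, -0.130557) × (-0.024430, -0.378803) = (-0.044339, 0.082526)  (running Σ = (-0.055030, 0.082721))
  m=-1: (0.137035, -0.478875) × (-0.295199, 0.314850) = (0.110322, 0.184509)  (running Σ = (0.055292, 0.267230))
  m=0: (0.298664, -0.000000) × (-0.051901, 0.000000) = (-0.015501, 0.000000)  (running Σ = (0.039791, 0.267230))
  m=1: (-0.137035, -0.478875) × (0.295199, 0.314850) = (0.110322, -0.184509)  (running Σ = (0.150112, 0.082721))
  m=2: (-0.209439, 0.130557) × (-0.024430, 0.378803) = (-0.044339, -0.082526)  (running Σ = (0.105774, 0.000195))
  m=3: (0.049181, 0.044428) × (-0.122448, 0.100813) = (-0.010501, -0.000482)  (running Σ = (0.095273, -0.000287))
  m=4: (0.004314, -0.008796) × (-0.034827, -0.004511) = (-0.000190, 0.000287)  (running Σ = (0.095083, 0.000000))
Total Σ_m = (0.095083, 0.000000). Multiply by 1.396263: (0.132760, 0.000000). P_4(cos γ) = 0.132760

0.132760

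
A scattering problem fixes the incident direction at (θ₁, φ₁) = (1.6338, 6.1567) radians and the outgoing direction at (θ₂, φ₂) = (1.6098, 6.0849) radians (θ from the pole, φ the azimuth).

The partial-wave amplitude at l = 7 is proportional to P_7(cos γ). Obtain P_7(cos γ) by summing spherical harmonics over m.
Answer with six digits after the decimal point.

0.921523

Summing Y*_{l m}(θ₁,φ₁)·Y_{l m}(θ₂,φ₂) over m ∈ [−7, 7]; prefactor 4π/(2·7+1) = 0.837758:
  m=-7: Y*=(0.312146, -0.381769)  Y=(0.090416, 0.489096)  product (0.214945, 0.118152)
  m=-6: Y*=(-0.084462, 0.080102)  Y=(-0.027011, -0.067414)  product (0.007681, 0.003530)
  m=-5: Y*=(-0.277937, 0.203683)  Y=(-0.196174, -0.299837)  product (0.115595, 0.043379)
  m=-4: Y*=(0.118224, -0.065501)  Y=(0.059653, 0.060584)  product (0.011021, 0.003255)
  m=-3: Y*=(0.279961, -0.111644)  Y=(0.265118, 0.179382)  product (0.094250, 0.020621)
  m=-2: Y*=(-0.138373, 0.035771)  Y=(-0.083345, -0.034901)  product (0.012781, 0.001848)
  m=-1: Y*=(-0.282838, 0.035967)  Y=(-0.300101, -0.060298)  product (0.087049, 0.006261)
  m=+0: Y*=(0.145154, -0.000000)  Y=(0.091922, 0.000000)  product (0.013343, 0.000000)
  m=+1: Y*=(0.282838, 0.035967)  Y=(0.300101, -0.060298)  product (0.087049, -0.006261)
  m=+2: Y*=(-0.138373, -0.035771)  Y=(-0.083345, 0.034901)  product (0.012781, -0.001848)
  m=+3: Y*=(-0.279961, -0.111644)  Y=(-0.265118, 0.179382)  product (0.094250, -0.020621)
  m=+4: Y*=(0.118224, 0.065501)  Y=(0.059653, -0.060584)  product (0.011021, -0.003255)
  m=+5: Y*=(0.277937, 0.203683)  Y=(0.196174, -0.299837)  product (0.115595, -0.043379)
  m=+6: Y*=(-0.084462, -0.080102)  Y=(-0.027011, 0.067414)  product (0.007681, -0.003530)
  m=+7: Y*=(-0.312146, -0.381769)  Y=(-0.090416, 0.489096)  product (0.214945, -0.118152)
Σ over m = (1.099987, 0.000000); ×(4π/15) → (0.921523, 0.000000). Real part: 0.921523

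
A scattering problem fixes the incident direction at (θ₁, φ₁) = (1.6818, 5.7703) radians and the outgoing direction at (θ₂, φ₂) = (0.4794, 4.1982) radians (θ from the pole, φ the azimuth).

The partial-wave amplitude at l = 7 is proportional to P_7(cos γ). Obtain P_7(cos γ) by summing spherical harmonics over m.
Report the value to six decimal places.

Summing Y*_{l m}(θ₁,φ₁)·Y_{l m}(θ₂,φ₂) over m ∈ [−7, 7]; prefactor 4π/(2·7+1) = 0.837758:
  term(m=-7) = (0.000010, -0.001064)   from Y*(Ω₁)=(-0.431506, 0.207699), Y(Ω₂)=(-0.000981, 0.001992)
  term(m=-6) = (0.003193, 0.000025)   from Y*(Ω₁)=(0.199310, 0.012829), Y(Ω₂)=(0.015960, -0.000902)
  term(m=-5) = (0.000138, -0.021152)   from Y*(Ω₁)=(0.250582, 0.163160), Y(Ω₂)=(-0.038211, -0.059529)
  term(m=-4) = (0.048030, 0.000250)   from Y*(Ω₁)=(-0.104178, -0.199745), Y(Ω₂)=(-0.099579, 0.188521)
  term(m=-3) = (0.000405, -0.103437)   from Y*(Ω₁)=(0.007718, -0.240065), Y(Ω₂)=(0.430477, -0.012155)
  term(m=-2) = (0.117709, 0.000307)   from Y*(Ω₁)=(-0.121340, 0.200138), Y(Ω₂)=(-0.259616, -0.430739)
  term(m=-1) = (0.000032, -0.024343)   from Y*(Ω₁)=(-0.189011, 0.106442), Y(Ω₂)=(-0.055194, 0.097710)
  term(m=+0) = (-0.103064, 0.000000)   from Y*(Ω₁)=(0.236293, -0.000000), Y(Ω₂)=(-0.436171, 0.000000)
  term(m=+1) = (0.000032, 0.024343)   from Y*(Ω₁)=(0.189011, 0.106442), Y(Ω₂)=(0.055194, 0.097710)
  term(m=+2) = (0.117709, -0.000307)   from Y*(Ω₁)=(-0.121340, -0.200138), Y(Ω₂)=(-0.259616, 0.430739)
  term(m=+3) = (0.000405, 0.103437)   from Y*(Ω₁)=(-0.007718, -0.240065), Y(Ω₂)=(-0.430477, -0.012155)
  term(m=+4) = (0.048030, -0.000250)   from Y*(Ω₁)=(-0.104178, 0.199745), Y(Ω₂)=(-0.099579, -0.188521)
  term(m=+5) = (0.000138, 0.021152)   from Y*(Ω₁)=(-0.250582, 0.163160), Y(Ω₂)=(0.038211, -0.059529)
  term(m=+6) = (0.003193, -0.000025)   from Y*(Ω₁)=(0.199310, -0.012829), Y(Ω₂)=(0.015960, 0.000902)
  term(m=+7) = (0.000010, 0.001064)   from Y*(Ω₁)=(0.431506, 0.207699), Y(Ω₂)=(0.000981, 0.001992)
Σ over m = (0.235967, 0.000000); ×(4π/15) → (0.197683, 0.000000). Real part: 0.197683

0.197683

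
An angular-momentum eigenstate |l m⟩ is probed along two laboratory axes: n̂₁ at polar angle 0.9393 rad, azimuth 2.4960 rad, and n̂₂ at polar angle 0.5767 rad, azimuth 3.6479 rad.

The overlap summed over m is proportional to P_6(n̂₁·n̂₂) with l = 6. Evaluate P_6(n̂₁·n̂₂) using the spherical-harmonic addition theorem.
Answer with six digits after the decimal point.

Expand P_6 via completeness: Σ_{m} conj(Y_{6,m}) at Ω₁ times Y_{6,m} at Ω₂ —
  term(m=-6) = (0.001372, -0.000997)   from Y*(Ω₁)=(-0.099363, 0.089274), Y(Ω₂)=(-0.012627, -0.001315)
  term(m=-5) = (0.019816, 0.011443)   from Y*(Ω₁)=(0.337180, -0.029195), Y(Ω₂)=(0.055415, 0.038735)
  term(m=-4) = (-0.009526, 0.090569)   from Y*(Ω₁)=(-0.363736, -0.227650), Y(Ω₂)=(-0.093159, -0.190691)
  term(m=-3) = (-0.067125, 0.021806)   from Y*(Ω₁)=(0.060330, 0.157417), Y(Ω₂)=(-0.021708, 0.418096)
  term(m=-2) = (0.080799, 0.089743)   from Y*(Ω₁)=(-0.074077, 0.257988), Y(Ω₂)=(0.238284, -0.381609)
  term(m=-1) = (-0.004653, 0.010450)   from Y*(Ω₁)=(0.226918, -0.170931), Y(Ω₂)=(-0.035213, 0.019527)
  term(m=+0) = (-0.083073, 0.000000)   from Y*(Ω₁)=(0.197818, -0.000000), Y(Ω₂)=(-0.419948, 0.000000)
  term(m=+1) = (-0.004653, -0.010450)   from Y*(Ω₁)=(-0.226918, -0.170931), Y(Ω₂)=(0.035213, 0.019527)
  term(m=+2) = (0.080799, -0.089743)   from Y*(Ω₁)=(-0.074077, -0.257988), Y(Ω₂)=(0.238284, 0.381609)
  term(m=+3) = (-0.067125, -0.021806)   from Y*(Ω₁)=(-0.060330, 0.157417), Y(Ω₂)=(0.021708, 0.418096)
  term(m=+4) = (-0.009526, -0.090569)   from Y*(Ω₁)=(-0.363736, 0.227650), Y(Ω₂)=(-0.093159, 0.190691)
  term(m=+5) = (0.019816, -0.011443)   from Y*(Ω₁)=(-0.337180, -0.029195), Y(Ω₂)=(-0.055415, 0.038735)
  term(m=+6) = (0.001372, 0.000997)   from Y*(Ω₁)=(-0.099363, -0.089274), Y(Ω₂)=(-0.012627, 0.001315)
Accumulated sum (-0.041707, 0.000000); after 4π/(2l+1) scaling, (-0.040315, 0.000000) ⇒ P_6 = -0.040315

-0.040315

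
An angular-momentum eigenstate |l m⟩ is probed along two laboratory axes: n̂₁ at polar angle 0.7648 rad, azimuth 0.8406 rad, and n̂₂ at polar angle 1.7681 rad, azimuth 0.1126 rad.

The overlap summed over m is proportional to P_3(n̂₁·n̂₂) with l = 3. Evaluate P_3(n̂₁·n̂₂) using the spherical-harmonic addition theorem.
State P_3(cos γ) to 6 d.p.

Term-by-term m-sum for l=3 (normalisation 4π/7 = 1.795196):
  [-3]  conj(Y_{3,-3})(Ω₁) = -0.11273 + 0.08045j ; Y_{3,-3}(Ω₂) = 0.37117 - 0.13038j ; Δ = -0.03136 + 0.04456j
  [-2]  conj(Y_{3,-2})(Ω₁) = -0.03895 + 0.35136j ; Y_{3,-2}(Ω₂) = -0.18777 + 0.04302j ; Δ = -0.00780 - 0.06765j
  [-1]  conj(Y_{3,-1})(Ω₁) = 0.23925 + 0.26724j ; Y_{3,-1}(Ω₂) = -0.25440 + 0.02877j ; Δ = -0.06855 - 0.06110j
  [+0]  conj(Y_{3,0})(Ω₁) = -0.10690 + 0.00000j ; Y_{3,0}(Ω₂) = 0.20540 + 0.00000j ; Δ = -0.02196 + 0.00000j
  [+1]  conj(Y_{3,1})(Ω₁) = -0.23925 + 0.26724j ; Y_{3,1}(Ω₂) = 0.25440 + 0.02877j ; Δ = -0.06855 + 0.06110j
  [+2]  conj(Y_{3,2})(Ω₁) = -0.03895 - 0.35136j ; Y_{3,2}(Ω₂) = -0.18777 - 0.04302j ; Δ = -0.00780 + 0.06765j
  [+3]  conj(Y_{3,3})(Ω₁) = 0.11273 + 0.08045j ; Y_{3,3}(Ω₂) = -0.37117 - 0.13038j ; Δ = -0.03136 - 0.04456j
Accumulated sum -0.23738 + 0.00000j; after 4π/(2l+1) scaling, -0.42614 + 0.00000j ⇒ P_3 = -0.426137

-0.426137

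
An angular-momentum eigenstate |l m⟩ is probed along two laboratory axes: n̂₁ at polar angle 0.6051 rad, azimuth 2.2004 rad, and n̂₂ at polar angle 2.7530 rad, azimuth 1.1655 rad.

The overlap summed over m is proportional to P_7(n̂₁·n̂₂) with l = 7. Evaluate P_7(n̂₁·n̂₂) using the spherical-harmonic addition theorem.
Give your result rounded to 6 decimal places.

Summing Y*_{l m}(θ₁,φ₁)·Y_{l m}(θ₂,φ₂) over m ∈ [−7, 7]; prefactor 4π/(2·7+1) = 0.837758:
  m=-7: (-0.009192, 0.002896) × (-0.000168, -0.000535) = (0.000003, 0.000004)  (running Σ = (0.000003, 0.000004))
  m=-6: (0.041941, 0.030969) × (-0.003885, 0.003338) = (-0.000266, 0.000020)  (running Σ = (-0.000263, 0.000024))
  m=-5: (0.001094, -0.170321) × (0.026071, 0.012777) = (0.002205, -0.004426)  (running Σ = (0.001941, -0.004402))
  m=-4: (-0.297302, 0.213676) × (0.005734, -0.113694) = (0.022589, 0.035027)  (running Σ = (0.024531, 0.030624))
  m=-3: (0.460066, 0.151448) × (-0.289823, 0.107408) = (-0.149604, 0.005522)  (running Σ = (-0.125074, 0.036146))
  m=-2: (-0.076875, -0.238683) × (0.367830, 0.386848) = (0.064057, -0.117534)  (running Σ = (-0.061017, -0.081388))
  m=-1: (0.158229, -0.217196) × (0.162568, -0.378903) = (-0.056573, -0.095263)  (running Σ = (-0.117590, -0.176651))
  m=0: (-0.350076, -0.000000) × (0.255038, 0.000000) = (-0.089283, -0.000000)  (running Σ = (-0.206873, -0.176651))
  m=1: (-0.158229, -0.217196) × (-0.162568, -0.378903) = (-0.056573, 0.095263)  (running Σ = (-0.263446, -0.081388))
  m=2: (-0.076875, 0.238683) × (0.367830, -0.386848) = (0.064057, 0.117534)  (running Σ = (-0.199389, 0.036146))
  m=3: (-0.460066, 0.151448) × (0.289823, 0.107408) = (-0.149604, -0.005522)  (running Σ = (-0.348993, 0.030624))
  m=4: (-0.297302, -0.213676) × (0.005734, 0.113694) = (0.022589, -0.035027)  (running Σ = (-0.326404, -0.004402))
  m=5: (-0.001094, -0.170321) × (-0.026071, 0.012777) = (0.002205, 0.004426)  (running Σ = (-0.324199, 0.000024))
  m=6: (0.041941, -0.030969) × (-0.003885, -0.003338) = (-0.000266, -0.000020)  (running Σ = (-0.324465, 0.000004))
  m=7: (0.009192, 0.002896) × (0.000168, -0.000535) = (0.000003, -0.000004)  (running Σ = (-0.324462, -0.000000))
Σ over m = (-0.324462, -0.000000); ×(4π/15) → (-0.271821, -0.000000). Real part: -0.271821

-0.271821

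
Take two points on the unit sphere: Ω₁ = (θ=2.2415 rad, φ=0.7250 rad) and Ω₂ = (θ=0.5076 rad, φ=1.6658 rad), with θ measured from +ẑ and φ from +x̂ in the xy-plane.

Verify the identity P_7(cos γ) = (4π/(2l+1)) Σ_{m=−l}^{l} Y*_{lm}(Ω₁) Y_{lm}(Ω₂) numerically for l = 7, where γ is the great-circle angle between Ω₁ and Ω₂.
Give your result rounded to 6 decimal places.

Term-by-term m-sum for l=7 (normalisation 4π/15 = 0.837758):
  term(m=-7) = 0.00028 - 0.00009j   from Y*(Ω₁)=0.03212 - 0.08465j, Y(Ω₂)=0.00198 + 0.00252j
  term(m=-6) = -0.00466 - 0.00345j   from Y*(Ω₁)=0.09528 + 0.25132j, Y(Ω₂)=-0.01816 + 0.01164j
  term(m=-5) = -0.00032 + 0.03871j   from Y*(Ω₁)=-0.38552 - 0.20238j, Y(Ω₂)=-0.04066 - 0.07906j
  term(m=-4) = 0.07004 - 0.05018j   from Y*(Ω₁)=0.33726 - 0.08310j, Y(Ω₂)=0.23036 - 0.09201j
  term(m=-3) = 0.02670 + 0.00882j   from Y*(Ω₁)=0.03493 - 0.05059j, Y(Ω₂)=0.12862 + 0.43900j
  term(m=-2) = -0.05224 - 0.16264j   from Y*(Ω₁)=0.04425 + 0.36455j, Y(Ω₂)=-0.45680 + 0.08785j
  term(m=-1) = -0.00088 + 0.00121j   from Y*(Ω₁)=-0.07443 - 0.06594j, Y(Ω₂)=-0.00143 - 0.01498j
  term(m=+0) = 0.15264 + 0.00000j   from Y*(Ω₁)=-0.33952 + 0.00000j, Y(Ω₂)=-0.44956 + 0.00000j
  term(m=+1) = -0.00088 - 0.00121j   from Y*(Ω₁)=0.07443 - 0.06594j, Y(Ω₂)=0.00143 - 0.01498j
  term(m=+2) = -0.05224 + 0.16264j   from Y*(Ω₁)=0.04425 - 0.36455j, Y(Ω₂)=-0.45680 - 0.08785j
  term(m=+3) = 0.02670 - 0.00882j   from Y*(Ω₁)=-0.03493 - 0.05059j, Y(Ω₂)=-0.12862 + 0.43900j
  term(m=+4) = 0.07004 + 0.05018j   from Y*(Ω₁)=0.33726 + 0.08310j, Y(Ω₂)=0.23036 + 0.09201j
  term(m=+5) = -0.00032 - 0.03871j   from Y*(Ω₁)=0.38552 - 0.20238j, Y(Ω₂)=0.04066 - 0.07906j
  term(m=+6) = -0.00466 + 0.00345j   from Y*(Ω₁)=0.09528 - 0.25132j, Y(Ω₂)=-0.01816 - 0.01164j
  term(m=+7) = 0.00028 + 0.00009j   from Y*(Ω₁)=-0.03212 - 0.08465j, Y(Ω₂)=-0.00198 + 0.00252j
Total Σ_m = 0.23048 + 0.00000j. Multiply by 0.837758: 0.19308 + 0.00000j. P_7(cos γ) = 0.193084

0.193084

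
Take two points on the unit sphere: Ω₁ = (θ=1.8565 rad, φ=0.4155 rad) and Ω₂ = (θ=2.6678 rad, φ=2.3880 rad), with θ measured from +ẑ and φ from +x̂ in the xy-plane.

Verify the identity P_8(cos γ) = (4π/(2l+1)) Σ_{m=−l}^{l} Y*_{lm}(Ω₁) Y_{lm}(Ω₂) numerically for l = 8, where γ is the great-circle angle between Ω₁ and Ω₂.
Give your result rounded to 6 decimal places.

0.213179

Summing Y*_{l m}(θ₁,φ₁)·Y_{l m}(θ₂,φ₂) over m ∈ [−8, 8]; prefactor 4π/(2·8+1) = 0.739198:
  m=-8: (-0.364025, -0.067147) × (0.000937, -0.000244) = (-0.000357, 0.000026)  (running Σ = (-0.000357, 0.000026))
  m=-7: (0.423168, -0.100464) × (0.004029, -0.006387) = (0.001063, -0.003108)  (running Σ = (0.000706, -0.003082))
  m=-6: (-0.044803, 0.033960) × (-0.007007, -0.036269) = (0.001546, 0.001387)  (running Σ = (0.002251, -0.001695))
  m=-5: (-0.163548, 0.294661) × (-0.102902, -0.074457) = (0.038769, -0.018144)  (running Σ = (0.041020, -0.019839))
  m=-4: (0.017105, -0.187022) × (-0.307810, 0.039373) = (0.002099, 0.058241)  (running Σ = (0.043119, 0.038402))
  m=-3: (-0.081815, -0.243377) × (-0.322598, 0.390883) = (0.121525, 0.046533)  (running Σ = (0.164644, 0.084935))
  m=-2: (0.158263, 0.173398) × (0.027597, 0.433247) = (-0.070757, 0.073352)  (running Σ = (0.093888, 0.158287))
  m=-1: (0.197940, 0.087328) × (-0.063688, -0.059760) = (-0.007388, -0.017391)  (running Σ = (0.086500, 0.140896))
  m=0: (-0.246460, -0.000000) × (-0.468200, 0.000000) = (0.115392, 0.000000)  (running Σ = (0.201892, 0.140896))
  m=1: (-0.197940, 0.087328) × (0.063688, -0.059760) = (-0.007388, 0.017391)  (running Σ = (0.194505, 0.158287))
  m=2: (0.158263, -0.173398) × (0.027597, -0.433247) = (-0.070757, -0.073352)  (running Σ = (0.123748, 0.084935))
  m=3: (0.081815, -0.243377) × (0.322598, 0.390883) = (0.121525, -0.046533)  (running Σ = (0.245273, 0.038402))
  m=4: (0.017105, 0.187022) × (-0.307810, -0.039373) = (0.002099, -0.058241)  (running Σ = (0.247372, -0.019839))
  m=5: (0.163548, 0.294661) × (0.102902, -0.074457) = (0.038769, 0.018144)  (running Σ = (0.286141, -0.001695))
  m=6: (-0.044803, -0.033960) × (-0.007007, 0.036269) = (0.001546, -0.001387)  (running Σ = (0.287686, -0.003082))
  m=7: (-0.423168, -0.100464) × (-0.004029, -0.006387) = (0.001063, 0.003108)  (running Σ = (0.288750, 0.000026))
  m=8: (-0.364025, 0.067147) × (0.000937, 0.000244) = (-0.000357, -0.000026)  (running Σ = (0.288392, 0.000000))
Total Σ_m = (0.288392, 0.000000). Multiply by 0.739198: (0.213179, 0.000000). P_8(cos γ) = 0.213179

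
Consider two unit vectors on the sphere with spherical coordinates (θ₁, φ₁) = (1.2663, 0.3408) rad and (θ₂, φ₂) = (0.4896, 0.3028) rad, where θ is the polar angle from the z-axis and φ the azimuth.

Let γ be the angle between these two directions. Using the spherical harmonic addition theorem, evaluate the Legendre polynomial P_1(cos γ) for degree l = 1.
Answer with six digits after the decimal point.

Expand P_1 via completeness: Σ_{m} conj(Y_{1,m}) at Ω₁ times Y_{1,m} at Ω₂ —
  [-1]  conj(Y_{1,-1})(Ω₁) = +0.310645+0.110166i ; Y_{1,-1}(Ω₂) = +0.155085-0.048450i ; Δ = +0.053514+0.002035i
  [+0]  conj(Y_{1,0})(Ω₁) = +0.146489-0.000000i ; Y_{1,0}(Ω₂) = +0.431202+0.000000i ; Δ = +0.063166+0.000000i
  [+1]  conj(Y_{1,1})(Ω₁) = -0.310645+0.110166i ; Y_{1,1}(Ω₂) = -0.155085-0.048450i ; Δ = +0.053514-0.002035i
Total Σ_m = +0.170194+0.000000i. Multiply by 4.188790: +0.712907+0.000000i. P_1(cos γ) = 0.712907

0.712907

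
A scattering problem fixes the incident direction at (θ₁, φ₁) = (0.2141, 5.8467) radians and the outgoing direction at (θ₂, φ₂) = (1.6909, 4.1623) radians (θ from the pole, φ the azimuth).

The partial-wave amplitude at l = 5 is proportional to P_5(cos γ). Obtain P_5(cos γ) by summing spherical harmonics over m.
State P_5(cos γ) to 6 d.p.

Expand P_5 via completeness: Σ_{m} conj(Y_{5,m}) at Ω₁ times Y_{5,m} at Ω₂ —
  term(m=-5) = -0.00005 + 0.00008j   from Y*(Ω₁)=-0.00012 - 0.00016j, Y(Ω₂)=-0.17067 - 0.41384j
  term(m=-4) = -0.00045 - 0.00022j   from Y*(Ω₁)=-0.00051 - 0.00288j, Y(Ω₂)=0.10059 - 0.13809j
  term(m=-3) = -0.00248 + 0.00700j   from Y*(Ω₁)=0.00651 - 0.02434j, Y(Ω₂)=-0.29385 - 0.02340j
  term(m=-2) = -0.02601 - 0.00601j   from Y*(Ω₁)=0.08957 - 0.10681j, Y(Ω₂)=-0.08684 - 0.17070j
  term(m=-1) = -0.01336 + 0.11708j   from Y*(Ω₁)=0.41805 - 0.19502j, Y(Ω₂)=-0.13354 + 0.21776j
  term(m=+0) = -0.12563 + 0.00000j   from Y*(Ω₁)=0.64001 + 0.00000j, Y(Ω₂)=-0.19629 + 0.00000j
  term(m=+1) = -0.01336 - 0.11708j   from Y*(Ω₁)=-0.41805 - 0.19502j, Y(Ω₂)=0.13354 + 0.21776j
  term(m=+2) = -0.02601 + 0.00601j   from Y*(Ω₁)=0.08957 + 0.10681j, Y(Ω₂)=-0.08684 + 0.17070j
  term(m=+3) = -0.00248 - 0.00700j   from Y*(Ω₁)=-0.00651 - 0.02434j, Y(Ω₂)=0.29385 - 0.02340j
  term(m=+4) = -0.00045 + 0.00022j   from Y*(Ω₁)=-0.00051 + 0.00288j, Y(Ω₂)=0.10059 + 0.13809j
  term(m=+5) = -0.00005 - 0.00008j   from Y*(Ω₁)=0.00012 - 0.00016j, Y(Ω₂)=0.17067 - 0.41384j
Σ over m = -0.21032 - 0.00000j; ×(4π/11) → -0.24027 - 0.00000j. Real part: -0.240274

-0.240274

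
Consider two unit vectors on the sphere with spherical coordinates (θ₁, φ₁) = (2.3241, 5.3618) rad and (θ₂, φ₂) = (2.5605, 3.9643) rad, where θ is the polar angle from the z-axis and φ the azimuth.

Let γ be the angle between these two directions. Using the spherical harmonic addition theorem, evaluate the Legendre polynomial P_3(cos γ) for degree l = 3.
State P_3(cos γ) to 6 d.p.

-0.303352

Expand P_3 via completeness: Σ_{m} conj(Y_{3,m}) at Ω₁ times Y_{3,m} at Ω₂ —
  m=-3: -0.15053 - 0.05968j × 0.05395 + 0.04304j = -0.00555 - 0.00970j  (running Σ = -0.00555 - 0.00970j)
  m=-2: 0.09992 + 0.35829j × 0.01919 + 0.25669j = -0.09005 + 0.03253j  (running Σ = -0.09561 + 0.02283j)
  m=-1: 0.19097 - 0.25152j × -0.30089 + 0.32423j = 0.02409 + 0.13760j  (running Σ = -0.07152 + 0.16042j)
  m=0: 0.16857 + 0.00000j × -0.15388 + 0.00000j = -0.02594 + 0.00000j  (running Σ = -0.09746 + 0.16042j)
  m=1: -0.19097 - 0.25152j × 0.30089 + 0.32423j = 0.02409 - 0.13760j  (running Σ = -0.07337 + 0.02283j)
  m=2: 0.09992 - 0.35829j × 0.01919 - 0.25669j = -0.09005 - 0.03253j  (running Σ = -0.16343 - 0.00970j)
  m=3: 0.15053 - 0.05968j × -0.05395 + 0.04304j = -0.00555 + 0.00970j  (running Σ = -0.16898 - 0.00000j)
Σ over m = -0.16898 - 0.00000j; ×(4π/7) → -0.30335 - 0.00000j. Real part: -0.303352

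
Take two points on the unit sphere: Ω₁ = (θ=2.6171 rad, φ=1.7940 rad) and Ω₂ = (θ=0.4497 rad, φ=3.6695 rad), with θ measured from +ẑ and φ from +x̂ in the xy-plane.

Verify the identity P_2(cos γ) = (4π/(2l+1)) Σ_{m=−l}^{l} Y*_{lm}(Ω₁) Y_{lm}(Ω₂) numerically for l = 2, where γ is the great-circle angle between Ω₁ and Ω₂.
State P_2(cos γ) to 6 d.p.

0.570601

Expand P_2 via completeness: Σ_{m} conj(Y_{2,m}) at Ω₁ times Y_{2,m} at Ω₂ —
  m=-2: -0.08738 - 0.04182j × 0.03595 - 0.06352j = -0.00580 + 0.00405j  (running Σ = -0.00580 + 0.00405j)
  m=-1: 0.07412 - 0.32656j × -0.26126 + 0.15234j = 0.03038 + 0.09661j  (running Σ = 0.02459 + 0.10066j)
  m=0: 0.39351 + 0.00000j × 0.45199 + 0.00000j = 0.17786 + 0.00000j  (running Σ = 0.20245 + 0.10066j)
  m=1: -0.07412 - 0.32656j × 0.26126 + 0.15234j = 0.03038 - 0.09661j  (running Σ = 0.23283 + 0.00405j)
  m=2: -0.08738 + 0.04182j × 0.03595 + 0.06352j = -0.00580 - 0.00405j  (running Σ = 0.22703 - 0.00000j)
Σ over m = 0.22703 - 0.00000j; ×(4π/5) → 0.57060 - 0.00000j. Real part: 0.570601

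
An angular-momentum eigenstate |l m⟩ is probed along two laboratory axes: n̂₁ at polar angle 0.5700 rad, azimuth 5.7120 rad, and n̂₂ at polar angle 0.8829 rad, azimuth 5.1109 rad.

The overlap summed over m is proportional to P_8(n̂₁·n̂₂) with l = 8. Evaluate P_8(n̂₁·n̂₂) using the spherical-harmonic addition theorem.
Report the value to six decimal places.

Term-by-term m-sum for l=8 (normalisation 4π/17 = 0.739198):
  [-8]  conj(Y_{8,-8})(Ω₁) = -0.00053 + 0.00367j ; Y_{8,-8}(Ω₂) = -0.06535 + 0.00304j ; Δ = 0.00002 - 0.00024j
  [-7]  conj(Y_{8,-7})(Ω₁) = -0.01515 + 0.01748j ; Y_{8,-7}(Ω₂) = -0.07415 + 0.20187j ; Δ = -0.00241 - 0.00435j
  [-6]  conj(Y_{8,-6})(Ω₁) = -0.08591 + 0.02522j ; Y_{8,-6}(Ω₂) = 0.29544 + 0.27552j ; Δ = -0.03233 - 0.01622j
  [-5]  conj(Y_{8,-5})(Ω₁) = -0.22940 - 0.06737j ; Y_{8,-5}(Ω₂) = 0.39502 - 0.17724j ; Δ = -0.10256 + 0.01404j
  [-4]  conj(Y_{8,-4})(Ω₁) = -0.28603 - 0.33013j ; Y_{8,-4}(Ω₂) = -0.00303 - 0.13033j ; Δ = -0.04216 + 0.03828j
  [-3]  conj(Y_{8,-3})(Ω₁) = -0.06847 - 0.47636j ; Y_{8,-3}(Ω₂) = 0.27207 + 0.10718j ; Δ = 0.03243 - 0.13694j
  [-2]  conj(Y_{8,-2})(Ω₁) = 0.05735 - 0.12556j ; Y_{8,-2}(Ω₂) = 0.21089 - 0.21585j ; Δ = -0.01501 - 0.03886j
  [-1]  conj(Y_{8,-1})(Ω₁) = -0.30651 + 0.19697j ; Y_{8,-1}(Ω₂) = 0.06417 + 0.15241j ; Δ = -0.04969 - 0.03408j
  [+0]  conj(Y_{8,0})(Ω₁) = -0.27009 + 0.00000j ; Y_{8,0}(Ω₂) = 0.32959 + 0.00000j ; Δ = -0.08902 + 0.00000j
  [+1]  conj(Y_{8,1})(Ω₁) = 0.30651 + 0.19697j ; Y_{8,1}(Ω₂) = -0.06417 + 0.15241j ; Δ = -0.04969 + 0.03408j
  [+2]  conj(Y_{8,2})(Ω₁) = 0.05735 + 0.12556j ; Y_{8,2}(Ω₂) = 0.21089 + 0.21585j ; Δ = -0.01501 + 0.03886j
  [+3]  conj(Y_{8,3})(Ω₁) = 0.06847 - 0.47636j ; Y_{8,3}(Ω₂) = -0.27207 + 0.10718j ; Δ = 0.03243 + 0.13694j
  [+4]  conj(Y_{8,4})(Ω₁) = -0.28603 + 0.33013j ; Y_{8,4}(Ω₂) = -0.00303 + 0.13033j ; Δ = -0.04216 - 0.03828j
  [+5]  conj(Y_{8,5})(Ω₁) = 0.22940 - 0.06737j ; Y_{8,5}(Ω₂) = -0.39502 - 0.17724j ; Δ = -0.10256 - 0.01404j
  [+6]  conj(Y_{8,6})(Ω₁) = -0.08591 - 0.02522j ; Y_{8,6}(Ω₂) = 0.29544 - 0.27552j ; Δ = -0.03233 + 0.01622j
  [+7]  conj(Y_{8,7})(Ω₁) = 0.01515 + 0.01748j ; Y_{8,7}(Ω₂) = 0.07415 + 0.20187j ; Δ = -0.00241 + 0.00435j
  [+8]  conj(Y_{8,8})(Ω₁) = -0.00053 - 0.00367j ; Y_{8,8}(Ω₂) = -0.06535 - 0.00304j ; Δ = 0.00002 + 0.00024j
Accumulated sum -0.51242 - 0.00000j; after 4π/(2l+1) scaling, -0.37878 - 0.00000j ⇒ P_8 = -0.378777

-0.378777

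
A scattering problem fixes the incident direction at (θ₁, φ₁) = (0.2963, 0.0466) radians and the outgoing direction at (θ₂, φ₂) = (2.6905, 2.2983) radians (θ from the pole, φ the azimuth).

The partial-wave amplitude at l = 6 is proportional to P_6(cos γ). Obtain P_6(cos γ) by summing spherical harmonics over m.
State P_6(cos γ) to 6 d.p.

0.084445

Expand P_6 via completeness: Σ_{m} conj(Y_{6,m}) at Ω₁ times Y_{6,m} at Ω₂ —
  [-6]  conj(Y_{6,-6})(Ω₁) = 0.00029 + 0.00008j ; Y_{6,-6}(Ω₂) = 0.00113 - 0.00312j ; Δ = 0.00000 - 0.00000j
  [-5]  conj(Y_{6,-5})(Ω₁) = 0.00330 + 0.00078j ; Y_{6,-5}(Ω₂) = -0.01128 - 0.02086j ; Δ = -0.00002 - 0.00008j
  [-4]  conj(Y_{6,-4})(Ω₁) = 0.02309 + 0.00436j ; Y_{6,-4}(Ω₂) = -0.09921 - 0.02339j ; Δ = -0.00219 - 0.00097j
  [-3]  conj(Y_{6,-3})(Ω₁) = 0.10845 + 0.01526j ; Y_{6,-3}(Ω₂) = -0.23498 + 0.16483j ; Δ = -0.02800 + 0.01429j
  [-2]  conj(Y_{6,-2})(Ω₁) = 0.33584 + 0.03139j ; Y_{6,-2}(Ω₂) = -0.05771 + 0.49615j ; Δ = -0.03495 + 0.16481j
  [-1]  conj(Y_{6,-1})(Ω₁) = 0.59423 + 0.02771j ; Y_{6,-1}(Ω₂) = 0.25261 + 0.28369j ; Δ = 0.14225 + 0.17558j
  [+0]  conj(Y_{6,0})(Ω₁) = 0.27217 + 0.00000j ; Y_{6,0}(Ω₂) = -0.24545 + 0.00000j ; Δ = -0.06681 + 0.00000j
  [+1]  conj(Y_{6,1})(Ω₁) = -0.59423 + 0.02771j ; Y_{6,1}(Ω₂) = -0.25261 + 0.28369j ; Δ = 0.14225 - 0.17558j
  [+2]  conj(Y_{6,2})(Ω₁) = 0.33584 - 0.03139j ; Y_{6,2}(Ω₂) = -0.05771 - 0.49615j ; Δ = -0.03495 - 0.16481j
  [+3]  conj(Y_{6,3})(Ω₁) = -0.10845 + 0.01526j ; Y_{6,3}(Ω₂) = 0.23498 + 0.16483j ; Δ = -0.02800 - 0.01429j
  [+4]  conj(Y_{6,4})(Ω₁) = 0.02309 - 0.00436j ; Y_{6,4}(Ω₂) = -0.09921 + 0.02339j ; Δ = -0.00219 + 0.00097j
  [+5]  conj(Y_{6,5})(Ω₁) = -0.00330 + 0.00078j ; Y_{6,5}(Ω₂) = 0.01128 - 0.02086j ; Δ = -0.00002 + 0.00008j
  [+6]  conj(Y_{6,6})(Ω₁) = 0.00029 - 0.00008j ; Y_{6,6}(Ω₂) = 0.00113 + 0.00312j ; Δ = 0.00000 + 0.00000j
Σ over m = 0.08736 - 0.00000j; ×(4π/13) → 0.08444 - 0.00000j. Real part: 0.084445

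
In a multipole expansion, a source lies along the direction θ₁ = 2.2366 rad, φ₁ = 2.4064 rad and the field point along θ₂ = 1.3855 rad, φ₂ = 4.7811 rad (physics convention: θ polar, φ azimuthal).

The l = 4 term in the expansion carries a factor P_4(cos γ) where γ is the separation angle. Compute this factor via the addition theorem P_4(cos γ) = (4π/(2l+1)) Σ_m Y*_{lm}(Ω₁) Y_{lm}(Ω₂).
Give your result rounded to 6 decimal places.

Addition theorem: P_4(cos γ) = (4π/9) Σ_m Y*_{lm}(Ω₁) Y_{lm}(Ω₂), m = −4…4:
  m=-4: Y*=-0.16586 - 0.03376j  Y=0.39750 - 0.11209j  product -0.06971 + 0.00517j
  m=-3: Y*=-0.22299 - 0.30278j  Y=-0.04482 - 0.21433j  product -0.05490 + 0.06136j
  m=-2: Y*=0.03465 - 0.34393j  Y=0.24406 - 0.03375j  product -0.00315 - 0.08511j
  m=-1: Y*=-0.05611 + 0.05074j  Y=-0.01625 - 0.23609j  product 0.01289 + 0.01242j
  m=+0: Y*=-0.35450 + 0.00000j  Y=0.21390 + 0.00000j  product -0.07583 + 0.00000j
  m=+1: Y*=0.05611 + 0.05074j  Y=0.01625 - 0.23609j  product 0.01289 - 0.01242j
  m=+2: Y*=0.03465 + 0.34393j  Y=0.24406 + 0.03375j  product -0.00315 + 0.08511j
  m=+3: Y*=0.22299 - 0.30278j  Y=0.04482 - 0.21433j  product -0.05490 - 0.06136j
  m=+4: Y*=-0.16586 + 0.03376j  Y=0.39750 + 0.11209j  product -0.06971 - 0.00517j
Σ over m = -0.30558 + 0.00000j; ×(4π/9) → -0.42667 + 0.00000j. Real part: -0.426670

-0.426670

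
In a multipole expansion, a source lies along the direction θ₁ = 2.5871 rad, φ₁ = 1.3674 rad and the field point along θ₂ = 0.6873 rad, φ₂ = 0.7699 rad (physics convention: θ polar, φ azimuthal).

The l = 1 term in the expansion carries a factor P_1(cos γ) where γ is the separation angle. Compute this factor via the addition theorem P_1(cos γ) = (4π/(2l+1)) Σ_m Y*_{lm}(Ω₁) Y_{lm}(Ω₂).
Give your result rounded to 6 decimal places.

Term-by-term m-sum for l=1 (normalisation 4π/3 = 4.188790):
  m=-1: (0.036745, 0.178157) × (0.157381, -0.152577) = (0.032966, 0.022432)  (running Σ = (0.032966, 0.022432))
  m=0: (-0.415394, -0.000000) × (0.377671, 0.000000) = (-0.156882, -0.000000)  (running Σ = (-0.123917, 0.022432))
  m=1: (-0.036745, 0.178157) × (-0.157381, -0.152577) = (0.032966, -0.022432)  (running Σ = (-0.090951, 0.000000))
Total Σ_m = (-0.090951, 0.000000). Multiply by 4.188790: (-0.380976, 0.000000). P_1(cos γ) = -0.380976

-0.380976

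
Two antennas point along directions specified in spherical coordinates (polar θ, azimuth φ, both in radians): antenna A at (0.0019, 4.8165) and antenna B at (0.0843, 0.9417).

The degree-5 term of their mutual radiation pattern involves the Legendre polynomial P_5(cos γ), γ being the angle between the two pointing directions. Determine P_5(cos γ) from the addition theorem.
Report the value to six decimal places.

0.945627

Summing Y*_{l m}(θ₁,φ₁)·Y_{l m}(θ₂,φ₂) over m ∈ [−5, 5]; prefactor 4π/(2·5+1) = 1.142397:
  m=-5: 0.00000 - 0.00000j × -0.00000 + 0.00000j = 0.00000 + 0.00000j  (running Σ = 0.00000 + 0.00000j)
  m=-4: 0.00000 + 0.00000j × -0.00006 + 0.00004j = -0.00000 + 0.00000j  (running Σ = -0.00000 + 0.00000j)
  m=-3: -0.00000 + 0.00000j × -0.00156 - 0.00051j = 0.00000 - 0.00000j  (running Σ = 0.00000 - 0.00000j)
  m=-2: -0.00001 - 0.00000j × -0.00729 - 0.02254j = 0.00000 + 0.00000j  (running Σ = 0.00000 + 0.00000j)
  m=-1: 0.00051 - 0.00484j × 0.12381 - 0.17013j = -0.00076 - 0.00069j  (running Σ = -0.00076 - 0.00069j)
  m=0: 0.93558 + 0.00000j × 0.88638 + 0.00000j = 0.82928 + 0.00000j  (running Σ = 0.82852 - 0.00069j)
  m=1: -0.00051 - 0.00484j × -0.12381 - 0.17013j = -0.00076 + 0.00069j  (running Σ = 0.82776 + 0.00000j)
  m=2: -0.00001 + 0.00000j × -0.00729 + 0.02254j = 0.00000 - 0.00000j  (running Σ = 0.82776 - 0.00000j)
  m=3: 0.00000 + 0.00000j × 0.00156 - 0.00051j = 0.00000 + 0.00000j  (running Σ = 0.82776 + 0.00000j)
  m=4: 0.00000 - 0.00000j × -0.00006 - 0.00004j = -0.00000 - 0.00000j  (running Σ = 0.82776 - 0.00000j)
  m=5: -0.00000 - 0.00000j × 0.00000 + 0.00000j = 0.00000 - 0.00000j  (running Σ = 0.82776 - 0.00000j)
Total Σ_m = 0.82776 - 0.00000j. Multiply by 1.142397: 0.94563 - 0.00000j. P_5(cos γ) = 0.945627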